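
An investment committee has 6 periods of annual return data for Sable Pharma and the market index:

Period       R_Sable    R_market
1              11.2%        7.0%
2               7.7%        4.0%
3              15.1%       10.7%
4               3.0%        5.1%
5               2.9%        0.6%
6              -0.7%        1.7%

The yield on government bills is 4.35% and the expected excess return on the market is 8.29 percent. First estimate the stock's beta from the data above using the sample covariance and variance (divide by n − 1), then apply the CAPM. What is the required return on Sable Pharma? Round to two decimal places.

Mean R_i = (11.2 + 7.7 + 15.1 + 3.0 + 2.9 − 0.7) / 6 = 6.5333%
Mean R_m = (7.0 + 4.0 + 10.7 + 5.1 + 0.6 + 1.7) / 6 = 4.8500%
Σ(R_i − R̄_i)(R_m − R̄_m) = 96.5000  ⇒  Cov = 96.5000 / 5 = 19.3000
Σ(R_m − R̄_m)² = 67.6150  ⇒  Var(R_m) = 67.6150 / 5 = 13.5230
β = Cov / Var(R_m) = 19.3000 / 13.5230 = 1.4272
E(R) = R_f + β × MRP = 4.35% + 1.4272 × 8.29% = 16.18%

16.18%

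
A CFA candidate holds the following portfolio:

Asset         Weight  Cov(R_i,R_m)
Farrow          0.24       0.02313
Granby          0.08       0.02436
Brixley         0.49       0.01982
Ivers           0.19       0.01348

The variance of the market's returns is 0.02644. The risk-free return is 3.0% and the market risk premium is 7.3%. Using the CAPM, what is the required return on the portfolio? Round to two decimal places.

β_Farrow = 0.02313 / 0.02644 = 0.8748
β_Granby = 0.02436 / 0.02644 = 0.9213
β_Brixley = 0.01982 / 0.02644 = 0.7496
β_Ivers = 0.01348 / 0.02644 = 0.5098
β_P = Σ w_i β_i = 0.24×0.8748 + 0.08×0.9213 + 0.49×0.7496 + 0.19×0.5098 = 0.7478
E(R_P) = R_f + β_P × MRP = 3.0% + 0.7478 × 7.3% = 8.46%

8.46%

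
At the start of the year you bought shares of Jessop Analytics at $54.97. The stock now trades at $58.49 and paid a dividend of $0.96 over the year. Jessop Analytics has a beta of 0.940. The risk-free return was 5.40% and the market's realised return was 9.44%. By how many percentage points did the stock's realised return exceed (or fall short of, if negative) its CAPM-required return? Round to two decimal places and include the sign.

Realised HPR = (P1 + D1 − P0) / P0 = (58.49 + 0.96 − 54.97) / 54.97 = 4.48 / 54.97 = 8.1499%
MRP = 9.44% − 5.40% = 4.04%
CAPM required = R_f + β·MRP = 5.40% + 0.940 × 4.04% = 9.19760%
α = realised − required = 8.1499% − 9.19760% = -1.05%

-1.05%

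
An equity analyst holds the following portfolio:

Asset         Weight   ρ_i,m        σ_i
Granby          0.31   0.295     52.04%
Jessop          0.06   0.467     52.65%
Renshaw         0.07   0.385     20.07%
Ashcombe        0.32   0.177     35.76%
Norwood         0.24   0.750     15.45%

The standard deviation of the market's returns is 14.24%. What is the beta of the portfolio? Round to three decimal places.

0.813

β_Granby = 0.295 × 52.04% / 14.24% = 1.0781
β_Jessop = 0.467 × 52.65% / 14.24% = 1.7267
β_Renshaw = 0.385 × 20.07% / 14.24% = 0.5426
β_Ashcombe = 0.177 × 35.76% / 14.24% = 0.4445
β_Norwood = 0.750 × 15.45% / 14.24% = 0.8137
β_P = Σ w_i β_i = 0.31×1.0781 + 0.06×1.7267 + 0.07×0.5426 + 0.32×0.4445 + 0.24×0.8137 = 0.8133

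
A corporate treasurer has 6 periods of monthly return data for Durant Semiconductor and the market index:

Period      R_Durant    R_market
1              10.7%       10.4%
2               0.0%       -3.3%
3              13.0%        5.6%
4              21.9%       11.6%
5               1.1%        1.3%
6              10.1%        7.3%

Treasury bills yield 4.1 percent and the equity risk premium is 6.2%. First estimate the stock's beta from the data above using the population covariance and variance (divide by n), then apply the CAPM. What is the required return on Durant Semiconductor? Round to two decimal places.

11.94%

Mean R_i = (10.7 + 0.0 + 13.0 + 21.9 + 1.1 + 10.1) / 6 = 9.4667%
Mean R_m = (10.4 − 3.3 + 5.6 + 11.6 + 1.3 + 7.3) / 6 = 5.4833%
Σ(R_i − R̄_i)(R_m − R̄_m) = 201.8267  ⇒  Cov = 201.8267 / 6 = 33.6378
Σ(R_m − R̄_m)² = 159.5483  ⇒  Var(R_m) = 159.5483 / 6 = 26.5914
β = Cov / Var(R_m) = 33.6378 / 26.5914 = 1.2650
E(R) = R_f + β × MRP = 4.1% + 1.2650 × 6.2% = 11.94%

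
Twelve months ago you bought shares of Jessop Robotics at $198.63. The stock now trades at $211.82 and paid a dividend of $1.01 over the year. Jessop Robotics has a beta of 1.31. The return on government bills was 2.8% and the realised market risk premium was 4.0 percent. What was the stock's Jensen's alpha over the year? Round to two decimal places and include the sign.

Realised HPR = (P1 + D1 − P0) / P0 = (211.82 + 1.01 − 198.63) / 198.63 = 14.20 / 198.63 = 7.1490%
CAPM required = R_f + β·MRP = 2.8% + 1.31 × 4.0% = 8.0400%
α = realised − required = 7.1490% − 8.0400% = -0.89%

-0.89%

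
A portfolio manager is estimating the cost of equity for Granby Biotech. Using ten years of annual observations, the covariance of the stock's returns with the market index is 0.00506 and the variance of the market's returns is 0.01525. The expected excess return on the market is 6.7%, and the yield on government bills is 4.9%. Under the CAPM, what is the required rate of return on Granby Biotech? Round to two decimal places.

β = Cov(R_i, R_m) / Var(R_m) = 0.00506 / 0.01525 = 0.3318
E(R) = R_f + β × MRP = 4.9% + 0.3318 × 6.7% = 7.12%

7.12%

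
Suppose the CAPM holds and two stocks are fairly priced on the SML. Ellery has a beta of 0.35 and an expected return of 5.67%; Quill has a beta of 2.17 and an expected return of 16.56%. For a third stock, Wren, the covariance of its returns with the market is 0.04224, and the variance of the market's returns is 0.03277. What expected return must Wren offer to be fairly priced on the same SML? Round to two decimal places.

11.29%

MRP = (16.56% − 5.67%) / (2.17 − 0.35) = 5.9835%
R_f = 5.67% − 0.35 × 5.9835% = 3.5758%
β_Wren = Cov / Var(R_m) = 0.04224 / 0.03277 = 1.2890
E(R_Wren) = R_f + β × MRP = 3.5758% + 1.2890 × 5.9835% = 11.29%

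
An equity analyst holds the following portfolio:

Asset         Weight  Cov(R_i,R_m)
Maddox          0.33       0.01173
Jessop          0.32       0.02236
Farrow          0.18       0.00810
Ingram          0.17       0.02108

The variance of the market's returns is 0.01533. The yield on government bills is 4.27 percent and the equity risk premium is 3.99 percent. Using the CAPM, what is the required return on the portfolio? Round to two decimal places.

β_Maddox = 0.01173 / 0.01533 = 0.7652
β_Jessop = 0.02236 / 0.01533 = 1.4586
β_Farrow = 0.00810 / 0.01533 = 0.5284
β_Ingram = 0.02108 / 0.01533 = 1.3751
β_P = Σ w_i β_i = 0.33×0.7652 + 0.32×1.4586 + 0.18×0.5284 + 0.17×1.3751 = 1.0481
E(R_P) = R_f + β_P × MRP = 4.27% + 1.0481 × 3.99% = 8.45%

8.45%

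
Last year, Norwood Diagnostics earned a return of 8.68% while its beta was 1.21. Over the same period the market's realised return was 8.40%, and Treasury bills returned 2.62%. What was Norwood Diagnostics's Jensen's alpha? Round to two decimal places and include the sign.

-0.93%

Market excess return = 8.40% − 2.62% = 5.78%
CAPM benchmark = R_f + β(R_m − R_f) = 2.62% + 1.21 × 5.78% = 9.6138%
α = actual − benchmark = 8.68% − 9.6138% = -0.93%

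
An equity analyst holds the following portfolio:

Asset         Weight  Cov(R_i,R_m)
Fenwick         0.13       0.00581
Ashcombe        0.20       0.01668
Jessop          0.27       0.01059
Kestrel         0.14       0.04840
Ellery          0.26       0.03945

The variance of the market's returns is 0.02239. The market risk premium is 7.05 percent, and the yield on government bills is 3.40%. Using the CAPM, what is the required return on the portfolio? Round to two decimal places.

10.95%

β_Fenwick = 0.00581 / 0.02239 = 0.2595
β_Ashcombe = 0.01668 / 0.02239 = 0.7450
β_Jessop = 0.01059 / 0.02239 = 0.4730
β_Kestrel = 0.04840 / 0.02239 = 2.1617
β_Ellery = 0.03945 / 0.02239 = 1.7619
β_P = Σ w_i β_i = 0.13×0.2595 + 0.20×0.7450 + 0.27×0.4730 + 0.14×2.1617 + 0.26×1.7619 = 1.0712
E(R_P) = R_f + β_P × MRP = 3.40% + 1.0712 × 7.05% = 10.95%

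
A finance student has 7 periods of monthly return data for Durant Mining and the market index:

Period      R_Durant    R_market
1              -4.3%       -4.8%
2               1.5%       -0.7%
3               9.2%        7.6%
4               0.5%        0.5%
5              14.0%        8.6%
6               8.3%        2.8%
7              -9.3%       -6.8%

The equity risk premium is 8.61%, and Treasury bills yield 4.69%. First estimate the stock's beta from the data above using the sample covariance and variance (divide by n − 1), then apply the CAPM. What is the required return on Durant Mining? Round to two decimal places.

Mean R_i = (-4.3 + 1.5 + 9.2 + 0.5 + 14.0 + 8.3 − 9.3) / 7 = 2.8429%
Mean R_m = (-4.8 − 0.7 + 7.6 + 0.5 + 8.6 + 2.8 − 6.8) / 7 = 1.0286%
Σ(R_i − R̄_i)(R_m − R̄_m) = 276.1714  ⇒  Cov = 276.1714 / 6 = 46.0286
Σ(R_m − R̄_m)² = 202.1743  ⇒  Var(R_m) = 202.1743 / 6 = 33.6957
β = Cov / Var(R_m) = 46.0286 / 33.6957 = 1.3660
E(R) = R_f + β × MRP = 4.69% + 1.3660 × 8.61% = 16.45%

16.45%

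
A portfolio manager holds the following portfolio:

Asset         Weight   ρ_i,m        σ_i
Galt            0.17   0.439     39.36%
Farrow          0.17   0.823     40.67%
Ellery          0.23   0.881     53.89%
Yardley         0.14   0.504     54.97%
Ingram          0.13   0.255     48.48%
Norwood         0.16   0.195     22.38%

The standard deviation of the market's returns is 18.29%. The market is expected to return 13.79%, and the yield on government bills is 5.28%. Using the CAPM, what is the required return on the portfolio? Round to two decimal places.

β_Galt = 0.439 × 39.36% / 18.29% = 0.9447
β_Farrow = 0.823 × 40.67% / 18.29% = 1.8300
β_Ellery = 0.881 × 53.89% / 18.29% = 2.5958
β_Yardley = 0.504 × 54.97% / 18.29% = 1.5148
β_Ingram = 0.255 × 48.48% / 18.29% = 0.6759
β_Norwood = 0.195 × 22.38% / 18.29% = 0.2386
β_P = Σ w_i β_i = 0.17×0.9447 + 0.17×1.8300 + 0.23×2.5958 + 0.14×1.5148 + 0.13×0.6759 + 0.16×0.2386 = 1.4068
MRP = 13.79% − 5.28% = 8.51%
E(R_P) = R_f + β_P × MRP = 5.28% + 1.4068 × 8.51% = 17.25%

17.25%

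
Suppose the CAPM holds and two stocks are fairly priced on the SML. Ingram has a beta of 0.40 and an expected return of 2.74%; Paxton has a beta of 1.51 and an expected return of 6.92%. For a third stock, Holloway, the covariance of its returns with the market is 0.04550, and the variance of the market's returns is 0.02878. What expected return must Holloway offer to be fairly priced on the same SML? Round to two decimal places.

7.19%

MRP = (6.92% − 2.74%) / (1.51 − 0.40) = 3.7658%
R_f = 2.74% − 0.40 × 3.7658% = 1.2337%
β_Holloway = Cov / Var(R_m) = 0.04550 / 0.02878 = 1.5810
E(R_Holloway) = R_f + β × MRP = 1.2337% + 1.5810 × 3.7658% = 7.19%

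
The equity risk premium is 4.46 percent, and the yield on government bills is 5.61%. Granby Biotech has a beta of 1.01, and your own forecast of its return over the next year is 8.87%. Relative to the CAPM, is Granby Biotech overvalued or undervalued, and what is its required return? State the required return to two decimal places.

Overvalued; required return 10.11%

Required return = R_f + β·MRP = 5.61% + 1.01 × 4.46% = 10.11%
Forecast 8.87% < required 10.11% → the stock plots below the SML → overvalued.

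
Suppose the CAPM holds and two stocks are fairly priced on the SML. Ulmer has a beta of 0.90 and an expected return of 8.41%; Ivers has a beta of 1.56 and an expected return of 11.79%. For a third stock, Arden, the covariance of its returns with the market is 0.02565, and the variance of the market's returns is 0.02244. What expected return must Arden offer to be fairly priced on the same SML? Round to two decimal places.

9.65%

MRP = (11.79% − 8.41%) / (1.56 − 0.90) = 5.1212%
R_f = 8.41% − 0.90 × 5.1212% = 3.8009%
β_Arden = Cov / Var(R_m) = 0.02565 / 0.02244 = 1.1430
E(R_Arden) = R_f + β × MRP = 3.8009% + 1.1430 × 5.1212% = 9.65%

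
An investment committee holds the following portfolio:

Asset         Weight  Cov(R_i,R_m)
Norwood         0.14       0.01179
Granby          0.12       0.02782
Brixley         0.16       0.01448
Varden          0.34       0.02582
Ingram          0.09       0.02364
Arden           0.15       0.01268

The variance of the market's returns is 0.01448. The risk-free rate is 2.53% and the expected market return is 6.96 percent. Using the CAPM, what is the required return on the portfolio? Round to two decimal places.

β_Norwood = 0.01179 / 0.01448 = 0.8142
β_Granby = 0.02782 / 0.01448 = 1.9213
β_Brixley = 0.01448 / 0.01448 = 1.0000
β_Varden = 0.02582 / 0.01448 = 1.7831
β_Ingram = 0.02364 / 0.01448 = 1.6326
β_Arden = 0.01268 / 0.01448 = 0.8757
β_P = Σ w_i β_i = 0.14×0.8142 + 0.12×1.9213 + 0.16×1.0000 + 0.34×1.7831 + 0.09×1.6326 + 0.15×0.8757 = 1.3891
MRP = 6.96% − 2.53% = 4.43%
E(R_P) = R_f + β_P × MRP = 2.53% + 1.3891 × 4.43% = 8.68%

8.68%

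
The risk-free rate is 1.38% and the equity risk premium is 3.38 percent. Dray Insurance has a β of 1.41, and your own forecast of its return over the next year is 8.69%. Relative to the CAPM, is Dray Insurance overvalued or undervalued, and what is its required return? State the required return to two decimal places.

Undervalued; required return 6.15%

Required return = R_f + β·MRP = 1.38% + 1.41 × 3.38% = 6.15%
Forecast 8.69% > required 6.15% → the stock plots above the SML → undervalued.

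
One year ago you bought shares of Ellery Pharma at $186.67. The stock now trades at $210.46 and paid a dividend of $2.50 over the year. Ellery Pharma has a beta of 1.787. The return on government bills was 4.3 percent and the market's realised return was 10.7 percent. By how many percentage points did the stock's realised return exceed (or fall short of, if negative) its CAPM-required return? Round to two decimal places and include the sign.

Realised HPR = (P1 + D1 − P0) / P0 = (210.46 + 2.50 − 186.67) / 186.67 = 26.29 / 186.67 = 14.0837%
MRP = 10.7% − 4.3% = 6.40%
CAPM required = R_f + β·MRP = 4.3% + 1.787 × 6.4% = 15.7368%
α = realised − required = 14.0837% − 15.7368% = -1.65%

-1.65%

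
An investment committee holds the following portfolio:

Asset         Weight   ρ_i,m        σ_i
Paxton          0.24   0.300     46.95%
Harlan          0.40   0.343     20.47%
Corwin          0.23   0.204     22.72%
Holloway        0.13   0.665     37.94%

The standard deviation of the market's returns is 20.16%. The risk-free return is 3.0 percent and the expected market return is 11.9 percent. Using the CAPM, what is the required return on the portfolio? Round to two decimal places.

β_Paxton = 0.300 × 46.95% / 20.16% = 0.6987
β_Harlan = 0.343 × 20.47% / 20.16% = 0.3483
β_Corwin = 0.204 × 22.72% / 20.16% = 0.2299
β_Holloway = 0.665 × 37.94% / 20.16% = 1.2515
β_P = Σ w_i β_i = 0.24×0.6987 + 0.40×0.3483 + 0.23×0.2299 + 0.13×1.2515 = 0.5226
MRP = 11.9% − 3.0% = 8.90%
E(R_P) = R_f + β_P × MRP = 3.0% + 0.5226 × 8.9% = 7.65%

7.65%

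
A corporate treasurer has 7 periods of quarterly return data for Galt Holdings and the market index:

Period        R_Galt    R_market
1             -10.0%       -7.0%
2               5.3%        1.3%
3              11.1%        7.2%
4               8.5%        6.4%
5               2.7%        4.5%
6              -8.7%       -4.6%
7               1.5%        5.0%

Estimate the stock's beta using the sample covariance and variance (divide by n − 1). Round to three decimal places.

1.351

Mean R_i = (-10.0 + 5.3 + 11.1 + 8.5 + 2.7 − 8.7 + 1.5) / 7 = 1.4857%
Mean R_m = (-7.0 + 1.3 + 7.2 + 6.4 + 4.5 − 4.6 + 5.0) / 7 = 1.8286%
Σ(R_i − R̄_i)(R_m − R̄_m) = 251.8629  ⇒  Cov = 251.8629 / 6 = 41.9772
Σ(R_m − R̄_m)² = 186.4943  ⇒  Var(R_m) = 186.4943 / 6 = 31.0824
β = Cov / Var(R_m) = 41.9772 / 31.0824 = 1.3505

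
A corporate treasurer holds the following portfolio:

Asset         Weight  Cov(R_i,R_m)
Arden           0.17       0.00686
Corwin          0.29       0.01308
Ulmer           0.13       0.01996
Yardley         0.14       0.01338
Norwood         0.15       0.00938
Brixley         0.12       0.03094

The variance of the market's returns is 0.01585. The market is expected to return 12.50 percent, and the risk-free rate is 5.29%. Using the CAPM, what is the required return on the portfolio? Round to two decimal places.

β_Arden = 0.00686 / 0.01585 = 0.4328
β_Corwin = 0.01308 / 0.01585 = 0.8252
β_Ulmer = 0.01996 / 0.01585 = 1.2593
β_Yardley = 0.01338 / 0.01585 = 0.8442
β_Norwood = 0.00938 / 0.01585 = 0.5918
β_Brixley = 0.03094 / 0.01585 = 1.9521
β_P = Σ w_i β_i = 0.17×0.4328 + 0.29×0.8252 + 0.13×1.2593 + 0.14×0.8442 + 0.15×0.5918 + 0.12×1.9521 = 0.9178
MRP = 12.50% − 5.29% = 7.21%
E(R_P) = R_f + β_P × MRP = 5.29% + 0.9178 × 7.21% = 11.91%

11.91%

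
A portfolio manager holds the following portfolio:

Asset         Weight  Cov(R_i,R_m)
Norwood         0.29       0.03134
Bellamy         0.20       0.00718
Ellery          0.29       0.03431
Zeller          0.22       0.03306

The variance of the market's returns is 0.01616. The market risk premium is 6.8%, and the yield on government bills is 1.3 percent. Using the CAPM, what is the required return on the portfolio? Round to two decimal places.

β_Norwood = 0.03134 / 0.01616 = 1.9394
β_Bellamy = 0.00718 / 0.01616 = 0.4443
β_Ellery = 0.03431 / 0.01616 = 2.1231
β_Zeller = 0.03306 / 0.01616 = 2.0458
β_P = Σ w_i β_i = 0.29×1.9394 + 0.20×0.4443 + 0.29×2.1231 + 0.22×2.0458 = 1.7171
E(R_P) = R_f + β_P × MRP = 1.3% + 1.7171 × 6.8% = 12.98%

12.98%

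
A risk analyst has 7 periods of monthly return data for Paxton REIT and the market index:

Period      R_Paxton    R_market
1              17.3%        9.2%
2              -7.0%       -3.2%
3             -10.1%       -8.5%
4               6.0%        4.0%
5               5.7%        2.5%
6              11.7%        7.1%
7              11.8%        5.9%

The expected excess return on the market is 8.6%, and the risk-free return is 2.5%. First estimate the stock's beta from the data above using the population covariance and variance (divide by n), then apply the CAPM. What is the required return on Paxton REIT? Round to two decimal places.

16.23%

Mean R_i = (17.3 − 7.0 − 10.1 + 6.0 + 5.7 + 11.7 + 11.8) / 7 = 5.0571%
Mean R_m = (9.2 − 3.2 − 8.5 + 4.0 + 2.5 + 7.1 + 5.9) / 7 = 2.4286%
Σ(R_i − R̄_i)(R_m − R̄_m) = 372.3786  ⇒  Cov = 372.3786 / 7 = 53.1969
Σ(R_m − R̄_m)² = 233.3143  ⇒  Var(R_m) = 233.3143 / 7 = 33.3306
β = Cov / Var(R_m) = 53.1969 / 33.3306 = 1.5960
E(R) = R_f + β × MRP = 2.5% + 1.5960 × 8.6% = 16.23%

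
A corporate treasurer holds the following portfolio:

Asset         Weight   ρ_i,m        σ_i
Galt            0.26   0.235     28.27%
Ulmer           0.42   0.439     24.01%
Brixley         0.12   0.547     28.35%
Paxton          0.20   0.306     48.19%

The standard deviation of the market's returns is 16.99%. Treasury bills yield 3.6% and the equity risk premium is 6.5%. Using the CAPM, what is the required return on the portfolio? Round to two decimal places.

β_Galt = 0.235 × 28.27% / 16.99% = 0.3910
β_Ulmer = 0.439 × 24.01% / 16.99% = 0.6204
β_Brixley = 0.547 × 28.35% / 16.99% = 0.9127
β_Paxton = 0.306 × 48.19% / 16.99% = 0.8679
β_P = Σ w_i β_i = 0.26×0.3910 + 0.42×0.6204 + 0.12×0.9127 + 0.20×0.8679 = 0.6453
E(R_P) = R_f + β_P × MRP = 3.6% + 0.6453 × 6.5% = 7.79%

7.79%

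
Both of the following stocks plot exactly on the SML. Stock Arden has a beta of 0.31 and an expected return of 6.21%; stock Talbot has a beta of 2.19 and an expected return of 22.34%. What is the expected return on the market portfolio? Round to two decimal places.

12.13%

Both satisfy E(R) = R_f + β·MRP, so the slope of the SML is
MRP = (22.34% − 6.21%) / (2.19 − 0.31) = 16.13% / 1.88 = 8.5798%
R_f = E(R_Arden) − β_Arden·MRP = 6.21% − 0.31 × 8.5798% = 3.5503%
E(R_m) = R_f + MRP = 3.5503% + 8.5798% = 12.13%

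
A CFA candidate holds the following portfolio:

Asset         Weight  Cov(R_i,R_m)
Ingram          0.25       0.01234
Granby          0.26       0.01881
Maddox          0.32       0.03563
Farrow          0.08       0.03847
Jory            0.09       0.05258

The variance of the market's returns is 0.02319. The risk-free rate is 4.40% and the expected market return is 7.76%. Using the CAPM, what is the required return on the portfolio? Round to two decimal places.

β_Ingram = 0.01234 / 0.02319 = 0.5321
β_Granby = 0.01881 / 0.02319 = 0.8111
β_Maddox = 0.03563 / 0.02319 = 1.5364
β_Farrow = 0.03847 / 0.02319 = 1.6589
β_Jory = 0.05258 / 0.02319 = 2.2674
β_P = Σ w_i β_i = 0.25×0.5321 + 0.26×0.8111 + 0.32×1.5364 + 0.08×1.6589 + 0.09×2.2674 = 1.1723
MRP = 7.76% − 4.40% = 3.36%
E(R_P) = R_f + β_P × MRP = 4.40% + 1.1723 × 3.36% = 8.34%

8.34%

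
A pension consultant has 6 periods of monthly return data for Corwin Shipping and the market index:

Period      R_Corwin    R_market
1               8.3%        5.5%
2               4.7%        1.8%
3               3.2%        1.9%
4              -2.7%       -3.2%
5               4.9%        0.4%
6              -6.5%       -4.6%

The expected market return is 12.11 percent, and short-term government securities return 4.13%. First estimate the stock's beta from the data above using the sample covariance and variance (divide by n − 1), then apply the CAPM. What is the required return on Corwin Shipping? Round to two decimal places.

15.51%

Mean R_i = (8.3 + 4.7 + 3.2 − 2.7 + 4.9 − 6.5) / 6 = 1.9833%
Mean R_m = (5.5 + 1.8 + 1.9 − 3.2 + 0.4 − 4.6) / 6 = 0.3000%
Σ(R_i − R̄_i)(R_m − R̄_m) = 97.1200  ⇒  Cov = 97.1200 / 5 = 19.4240
Σ(R_m − R̄_m)² = 68.1200  ⇒  Var(R_m) = 68.1200 / 5 = 13.6240
β = Cov / Var(R_m) = 19.4240 / 13.6240 = 1.4257
MRP = 12.11% − 4.13% = 7.98%
E(R) = R_f + β × MRP = 4.13% + 1.4257 × 7.98% = 15.51%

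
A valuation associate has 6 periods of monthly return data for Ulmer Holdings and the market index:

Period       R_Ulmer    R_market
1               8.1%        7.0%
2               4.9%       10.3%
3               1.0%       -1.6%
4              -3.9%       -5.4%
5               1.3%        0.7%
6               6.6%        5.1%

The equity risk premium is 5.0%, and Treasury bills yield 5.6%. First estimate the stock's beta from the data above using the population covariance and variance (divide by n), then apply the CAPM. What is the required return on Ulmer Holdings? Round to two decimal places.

Mean R_i = (8.1 + 4.9 + 1.0 − 3.9 + 1.3 + 6.6) / 6 = 3.0000%
Mean R_m = (7.0 + 10.3 − 1.6 − 5.4 + 0.7 + 5.1) / 6 = 2.6833%
Σ(R_i − R̄_i)(R_m − R̄_m) = 112.9000  ⇒  Cov = 112.9000 / 6 = 18.8167
Σ(R_m − R̄_m)² = 170.1083  ⇒  Var(R_m) = 170.1083 / 6 = 28.3514
β = Cov / Var(R_m) = 18.8167 / 28.3514 = 0.6637
E(R) = R_f + β × MRP = 5.6% + 0.6637 × 5.0% = 8.92%

8.92%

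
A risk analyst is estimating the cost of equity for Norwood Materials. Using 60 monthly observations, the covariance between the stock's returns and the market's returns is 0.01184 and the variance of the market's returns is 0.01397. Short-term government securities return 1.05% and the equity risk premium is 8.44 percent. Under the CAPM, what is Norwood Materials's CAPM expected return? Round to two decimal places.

β = Cov(R_i, R_m) / Var(R_m) = 0.01184 / 0.01397 = 0.8475
E(R) = R_f + β × MRP = 1.05% + 0.8475 × 8.44% = 8.20%

8.20%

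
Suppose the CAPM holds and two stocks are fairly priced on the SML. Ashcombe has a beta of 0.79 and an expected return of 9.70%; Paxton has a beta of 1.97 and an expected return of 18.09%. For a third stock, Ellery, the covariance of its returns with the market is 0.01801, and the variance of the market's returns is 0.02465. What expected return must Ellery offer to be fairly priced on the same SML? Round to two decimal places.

9.28%

MRP = (18.09% − 9.70%) / (1.97 − 0.79) = 7.1102%
R_f = 9.70% − 0.79 × 7.1102% = 4.0829%
β_Ellery = Cov / Var(R_m) = 0.01801 / 0.02465 = 0.7306
E(R_Ellery) = R_f + β × MRP = 4.0829% + 0.7306 × 7.1102% = 9.28%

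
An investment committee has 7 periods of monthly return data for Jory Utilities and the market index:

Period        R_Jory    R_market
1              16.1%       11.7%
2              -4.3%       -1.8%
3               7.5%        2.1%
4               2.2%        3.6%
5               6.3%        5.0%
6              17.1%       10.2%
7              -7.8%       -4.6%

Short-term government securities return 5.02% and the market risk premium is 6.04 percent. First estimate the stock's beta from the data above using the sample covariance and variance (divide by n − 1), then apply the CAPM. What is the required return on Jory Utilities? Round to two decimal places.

Mean R_i = (16.1 − 4.3 + 7.5 + 2.2 + 6.3 + 17.1 − 7.8) / 7 = 5.3000%
Mean R_m = (11.7 − 1.8 + 2.1 + 3.6 + 5.0 + 10.2 − 4.6) / 7 = 3.7429%
Σ(R_i − R̄_i)(R_m − R̄_m) = 322.7200  ⇒  Cov = 322.7200 / 6 = 53.7867
Σ(R_m − R̄_m)² = 209.6371  ⇒  Var(R_m) = 209.6371 / 6 = 34.9395
β = Cov / Var(R_m) = 53.7867 / 34.9395 = 1.5394
E(R) = R_f + β × MRP = 5.02% + 1.5394 × 6.04% = 14.32%

14.32%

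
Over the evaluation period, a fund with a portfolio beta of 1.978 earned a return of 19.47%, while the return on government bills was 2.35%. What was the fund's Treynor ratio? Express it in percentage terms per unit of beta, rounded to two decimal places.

Treynor = (R_P − R_f) / β_P = (19.47% − 2.35%) / 1.9780 = 17.12% / 1.9780 = 8.66%

8.66%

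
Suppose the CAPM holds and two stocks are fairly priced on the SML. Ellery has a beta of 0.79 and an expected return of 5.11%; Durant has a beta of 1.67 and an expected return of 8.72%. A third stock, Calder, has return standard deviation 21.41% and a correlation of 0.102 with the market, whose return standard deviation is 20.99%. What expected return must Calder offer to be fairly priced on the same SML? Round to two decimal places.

MRP = (8.72% − 5.11%) / (1.67 − 0.79) = 4.1023%
R_f = 5.11% − 0.79 × 4.1023% = 1.8692%
β_Calder = ρ·σ_i/σ_m = 0.102 × 21.41 / 20.99 = 0.1040
E(R_Calder) = R_f + β × MRP = 1.8692% + 0.1040 × 4.1023% = 2.30%

2.30%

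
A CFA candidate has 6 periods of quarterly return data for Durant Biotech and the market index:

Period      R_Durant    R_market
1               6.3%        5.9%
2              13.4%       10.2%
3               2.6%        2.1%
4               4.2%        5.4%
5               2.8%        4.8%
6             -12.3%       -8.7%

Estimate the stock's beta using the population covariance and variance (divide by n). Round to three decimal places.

Mean R_i = (6.3 + 13.4 + 2.6 + 4.2 + 2.8 − 12.3) / 6 = 2.8333%
Mean R_m = (5.9 + 10.2 + 2.1 + 5.4 + 4.8 − 8.7) / 6 = 3.2833%
Σ(R_i − R̄_i)(R_m − R̄_m) = 266.6233  ⇒  Cov = 266.6233 / 6 = 44.4372
Σ(R_m − R̄_m)² = 206.4683  ⇒  Var(R_m) = 206.4683 / 6 = 34.4114
β = Cov / Var(R_m) = 44.4372 / 34.4114 = 1.2914

1.291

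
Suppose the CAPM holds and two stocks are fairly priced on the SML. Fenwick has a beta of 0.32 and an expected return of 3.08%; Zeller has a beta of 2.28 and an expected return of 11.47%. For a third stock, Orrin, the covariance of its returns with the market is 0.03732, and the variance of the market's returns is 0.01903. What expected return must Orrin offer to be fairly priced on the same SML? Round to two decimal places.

10.10%

MRP = (11.47% − 3.08%) / (2.28 − 0.32) = 4.2806%
R_f = 3.08% − 0.32 × 4.2806% = 1.7102%
β_Orrin = Cov / Var(R_m) = 0.03732 / 0.01903 = 1.9611
E(R_Orrin) = R_f + β × MRP = 1.7102% + 1.9611 × 4.2806% = 10.10%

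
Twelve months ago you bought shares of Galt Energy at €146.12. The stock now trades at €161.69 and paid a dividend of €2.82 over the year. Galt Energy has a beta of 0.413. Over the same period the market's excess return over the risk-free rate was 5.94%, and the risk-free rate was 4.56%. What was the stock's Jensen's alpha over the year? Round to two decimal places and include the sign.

Realised HPR = (P1 + D1 − P0) / P0 = (161.69 + 2.82 − 146.12) / 146.12 = 18.39 / 146.12 = 12.5855%
CAPM required = R_f + β·MRP = 4.56% + 0.413 × 5.94% = 7.01322%
α = realised − required = 12.5855% − 7.01322% = +5.57%

+5.57%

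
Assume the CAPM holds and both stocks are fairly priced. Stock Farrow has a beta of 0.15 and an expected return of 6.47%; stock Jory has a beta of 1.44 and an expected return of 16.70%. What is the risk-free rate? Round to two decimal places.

Both satisfy E(R) = R_f + β·MRP, so the slope of the SML is
MRP = (16.70% − 6.47%) / (1.44 − 0.15) = 10.23% / 1.29 = 7.9302%
R_f = E(R_Farrow) − β_Farrow·MRP = 6.47% − 0.15 × 7.9302% = 5.2805%

5.28%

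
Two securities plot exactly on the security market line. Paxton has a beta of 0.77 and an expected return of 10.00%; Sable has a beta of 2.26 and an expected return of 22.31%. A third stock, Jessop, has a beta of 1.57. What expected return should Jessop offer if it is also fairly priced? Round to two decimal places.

MRP (SML slope) = (22.31% − 10.00%) / (2.26 − 0.77) = 12.31% / 1.49 = 8.2617%
R_f (intercept) = 10.00% − 0.77 × 8.2617% = 3.6385%
E(R_Jessop) = R_f + β × MRP = 3.6385% + 1.57 × 8.2617% = 16.61%

16.61%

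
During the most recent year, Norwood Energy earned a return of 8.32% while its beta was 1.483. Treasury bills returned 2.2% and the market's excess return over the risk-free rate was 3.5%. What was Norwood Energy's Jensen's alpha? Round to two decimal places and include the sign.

+0.93%

CAPM benchmark = R_f + β(R_m − R_f) = 2.2% + 1.483 × 3.5% = 7.3905%
α = actual − benchmark = 8.32% − 7.3905% = +0.93%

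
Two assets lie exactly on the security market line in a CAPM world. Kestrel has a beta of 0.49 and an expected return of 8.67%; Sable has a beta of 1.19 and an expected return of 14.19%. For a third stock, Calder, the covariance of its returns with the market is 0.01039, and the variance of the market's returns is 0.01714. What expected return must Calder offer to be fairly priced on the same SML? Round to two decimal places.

9.59%

MRP = (14.19% − 8.67%) / (1.19 − 0.49) = 7.8857%
R_f = 8.67% − 0.49 × 7.8857% = 4.8060%
β_Calder = Cov / Var(R_m) = 0.01039 / 0.01714 = 0.6062
E(R_Calder) = R_f + β × MRP = 4.8060% + 0.6062 × 7.8857% = 9.59%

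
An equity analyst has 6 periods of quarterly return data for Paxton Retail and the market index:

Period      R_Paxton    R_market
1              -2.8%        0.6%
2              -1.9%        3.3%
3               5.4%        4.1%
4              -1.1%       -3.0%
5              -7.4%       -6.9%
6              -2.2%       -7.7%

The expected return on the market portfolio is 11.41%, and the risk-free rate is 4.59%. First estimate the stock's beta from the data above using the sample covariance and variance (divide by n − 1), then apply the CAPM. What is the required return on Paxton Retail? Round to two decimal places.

Mean R_i = (-2.8 − 1.9 + 5.4 − 1.1 − 7.4 − 2.2) / 6 = -1.6667%
Mean R_m = (0.6 + 3.3 + 4.1 − 3.0 − 6.9 − 7.7) / 6 = -1.6000%
Σ(R_i − R̄_i)(R_m − R̄_m) = 69.4900  ⇒  Cov = 69.4900 / 5 = 13.8980
Σ(R_m − R̄_m)² = 128.6000  ⇒  Var(R_m) = 128.6000 / 5 = 25.7200
β = Cov / Var(R_m) = 13.8980 / 25.7200 = 0.5404
MRP = 11.41% − 4.59% = 6.82%
E(R) = R_f + β × MRP = 4.59% + 0.5404 × 6.82% = 8.28%

8.28%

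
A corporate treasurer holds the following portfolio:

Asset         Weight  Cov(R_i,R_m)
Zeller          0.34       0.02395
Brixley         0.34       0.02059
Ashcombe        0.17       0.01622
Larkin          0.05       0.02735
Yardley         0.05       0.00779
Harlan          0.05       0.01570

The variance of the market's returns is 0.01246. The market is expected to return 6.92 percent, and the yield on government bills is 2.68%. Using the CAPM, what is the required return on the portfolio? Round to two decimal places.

9.64%

β_Zeller = 0.02395 / 0.01246 = 1.9222
β_Brixley = 0.02059 / 0.01246 = 1.6525
β_Ashcombe = 0.01622 / 0.01246 = 1.3018
β_Larkin = 0.02735 / 0.01246 = 2.1950
β_Yardley = 0.00779 / 0.01246 = 0.6252
β_Harlan = 0.01570 / 0.01246 = 1.2600
β_P = Σ w_i β_i = 0.34×1.9222 + 0.34×1.6525 + 0.17×1.3018 + 0.05×2.1950 + 0.05×0.6252 + 0.05×1.2600 = 1.6407
MRP = 6.92% − 2.68% = 4.24%
E(R_P) = R_f + β_P × MRP = 2.68% + 1.6407 × 4.24% = 9.64%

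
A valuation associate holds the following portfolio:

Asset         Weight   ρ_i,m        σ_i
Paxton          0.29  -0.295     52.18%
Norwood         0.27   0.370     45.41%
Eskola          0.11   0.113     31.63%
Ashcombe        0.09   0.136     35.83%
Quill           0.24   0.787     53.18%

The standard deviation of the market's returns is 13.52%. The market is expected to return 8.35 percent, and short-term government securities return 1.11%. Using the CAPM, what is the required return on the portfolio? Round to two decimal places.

β_Paxton = -0.295 × 52.18% / 13.52% = -1.1385
β_Norwood = 0.370 × 45.41% / 13.52% = 1.2427
β_Eskola = 0.113 × 31.63% / 13.52% = 0.2644
β_Ashcombe = 0.136 × 35.83% / 13.52% = 0.3604
β_Quill = 0.787 × 53.18% / 13.52% = 3.0956
β_P = Σ w_i β_i = 0.29×-1.1385 + 0.27×1.2427 + 0.11×0.2644 + 0.09×0.3604 + 0.24×3.0956 = 0.8098
MRP = 8.35% − 1.11% = 7.24%
E(R_P) = R_f + β_P × MRP = 1.11% + 0.8098 × 7.24% = 6.97%

6.97%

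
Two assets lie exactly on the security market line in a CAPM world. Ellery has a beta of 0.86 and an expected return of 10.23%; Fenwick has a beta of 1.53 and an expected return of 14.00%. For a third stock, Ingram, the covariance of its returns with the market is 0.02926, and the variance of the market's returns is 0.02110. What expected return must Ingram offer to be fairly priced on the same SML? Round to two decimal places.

MRP = (14.00% − 10.23%) / (1.53 − 0.86) = 5.6269%
R_f = 10.23% − 0.86 × 5.6269% = 5.3909%
β_Ingram = Cov / Var(R_m) = 0.02926 / 0.02110 = 1.3867
E(R_Ingram) = R_f + β × MRP = 5.3909% + 1.3867 × 5.6269% = 13.19%

13.19%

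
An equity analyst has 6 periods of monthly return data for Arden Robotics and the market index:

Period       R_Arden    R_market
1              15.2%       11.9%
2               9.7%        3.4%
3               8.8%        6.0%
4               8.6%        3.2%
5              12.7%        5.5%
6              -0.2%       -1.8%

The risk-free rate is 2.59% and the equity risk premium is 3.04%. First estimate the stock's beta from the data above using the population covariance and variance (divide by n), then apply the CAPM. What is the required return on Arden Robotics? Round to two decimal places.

Mean R_i = (15.2 + 9.7 + 8.8 + 8.6 + 12.7 − 0.2) / 6 = 9.1333%
Mean R_m = (11.9 + 3.4 + 6.0 + 3.2 + 5.5 − 1.8) / 6 = 4.7000%
Σ(R_i − R̄_i)(R_m − R̄_m) = 106.8300  ⇒  Cov = 106.8300 / 6 = 17.8050
Σ(R_m − R̄_m)² = 100.3600  ⇒  Var(R_m) = 100.3600 / 6 = 16.7267
β = Cov / Var(R_m) = 17.8050 / 16.7267 = 1.0645
E(R) = R_f + β × MRP = 2.59% + 1.0645 × 3.04% = 5.83%

5.83%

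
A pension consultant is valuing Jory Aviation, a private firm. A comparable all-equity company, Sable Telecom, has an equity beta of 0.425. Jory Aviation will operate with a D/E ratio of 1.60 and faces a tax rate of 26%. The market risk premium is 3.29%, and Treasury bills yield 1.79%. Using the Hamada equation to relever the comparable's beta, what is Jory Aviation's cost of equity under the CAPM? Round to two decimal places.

β_L = β_U × [1 + (1 − t)(D/E)] = 0.425 × [1 + (1 − 0.26) × 1.60]
    = 0.425 × [1 + 0.74 × 1.60] = 0.425 × 2.1840 = 0.9282
E(R) = R_f + β_L × MRP = 1.79% + 0.9282 × 3.29% = 4.84%

4.84%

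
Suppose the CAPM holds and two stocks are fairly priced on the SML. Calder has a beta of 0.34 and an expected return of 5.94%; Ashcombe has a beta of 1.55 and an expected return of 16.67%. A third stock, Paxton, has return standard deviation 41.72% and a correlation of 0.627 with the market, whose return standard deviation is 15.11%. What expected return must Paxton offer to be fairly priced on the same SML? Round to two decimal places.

MRP = (16.67% − 5.94%) / (1.55 − 0.34) = 8.8678%
R_f = 5.94% − 0.34 × 8.8678% = 2.9249%
β_Paxton = ρ·σ_i/σ_m = 0.627 × 41.72 / 15.11 = 1.7312
E(R_Paxton) = R_f + β × MRP = 2.9249% + 1.7312 × 8.8678% = 18.28%

18.28%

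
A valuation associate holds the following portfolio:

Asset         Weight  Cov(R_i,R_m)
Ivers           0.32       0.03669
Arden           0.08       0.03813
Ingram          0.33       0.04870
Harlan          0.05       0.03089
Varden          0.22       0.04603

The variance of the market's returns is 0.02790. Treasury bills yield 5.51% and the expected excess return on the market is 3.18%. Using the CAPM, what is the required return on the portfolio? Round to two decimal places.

β_Ivers = 0.03669 / 0.02790 = 1.3151
β_Arden = 0.03813 / 0.02790 = 1.3667
β_Ingram = 0.04870 / 0.02790 = 1.7455
β_Harlan = 0.03089 / 0.02790 = 1.1072
β_Varden = 0.04603 / 0.02790 = 1.6498
β_P = Σ w_i β_i = 0.32×1.3151 + 0.08×1.3667 + 0.33×1.7455 + 0.05×1.1072 + 0.22×1.6498 = 1.5245
E(R_P) = R_f + β_P × MRP = 5.51% + 1.5245 × 3.18% = 10.36%

10.36%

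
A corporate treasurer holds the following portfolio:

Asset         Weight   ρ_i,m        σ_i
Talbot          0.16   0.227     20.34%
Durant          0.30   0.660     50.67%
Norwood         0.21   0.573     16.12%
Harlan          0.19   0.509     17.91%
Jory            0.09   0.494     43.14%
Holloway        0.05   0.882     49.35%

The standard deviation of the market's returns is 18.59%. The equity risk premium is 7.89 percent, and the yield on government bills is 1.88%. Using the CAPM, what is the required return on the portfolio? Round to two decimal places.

β_Talbot = 0.227 × 20.34% / 18.59% = 0.2484
β_Durant = 0.660 × 50.67% / 18.59% = 1.7989
β_Norwood = 0.573 × 16.12% / 18.59% = 0.4969
β_Harlan = 0.509 × 17.91% / 18.59% = 0.4904
β_Jory = 0.494 × 43.14% / 18.59% = 1.1464
β_Holloway = 0.882 × 49.35% / 18.59% = 2.3414
β_P = Σ w_i β_i = 0.16×0.2484 + 0.30×1.7989 + 0.21×0.4969 + 0.19×0.4904 + 0.09×1.1464 + 0.05×2.3414 = 0.9972
E(R_P) = R_f + β_P × MRP = 1.88% + 0.9972 × 7.89% = 9.75%

9.75%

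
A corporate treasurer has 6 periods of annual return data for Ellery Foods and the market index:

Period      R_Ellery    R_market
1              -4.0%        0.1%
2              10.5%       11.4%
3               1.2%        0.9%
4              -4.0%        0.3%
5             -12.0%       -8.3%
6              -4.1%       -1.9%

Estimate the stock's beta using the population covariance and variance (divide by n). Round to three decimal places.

Mean R_i = (-4.0 + 10.5 + 1.2 − 4.0 − 12.0 − 4.1) / 6 = -2.0667%
Mean R_m = (0.1 + 11.4 + 0.9 + 0.3 − 8.3 − 1.9) / 6 = 0.4167%
Σ(R_i − R̄_i)(R_m − R̄_m) = 231.7367  ⇒  Cov = 231.7367 / 6 = 38.6228
Σ(R_m − R̄_m)² = 202.3283  ⇒  Var(R_m) = 202.3283 / 6 = 33.7214
β = Cov / Var(R_m) = 38.6228 / 33.7214 = 1.1453

1.145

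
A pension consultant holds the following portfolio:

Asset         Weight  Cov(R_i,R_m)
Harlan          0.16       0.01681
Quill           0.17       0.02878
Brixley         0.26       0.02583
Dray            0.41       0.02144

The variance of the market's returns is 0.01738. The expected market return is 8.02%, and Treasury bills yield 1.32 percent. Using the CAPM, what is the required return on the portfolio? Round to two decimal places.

10.22%

β_Harlan = 0.01681 / 0.01738 = 0.9672
β_Quill = 0.02878 / 0.01738 = 1.6559
β_Brixley = 0.02583 / 0.01738 = 1.4862
β_Dray = 0.02144 / 0.01738 = 1.2336
β_P = Σ w_i β_i = 0.16×0.9672 + 0.17×1.6559 + 0.26×1.4862 + 0.41×1.2336 = 1.3284
MRP = 8.02% − 1.32% = 6.70%
E(R_P) = R_f + β_P × MRP = 1.32% + 1.3284 × 6.70% = 10.22%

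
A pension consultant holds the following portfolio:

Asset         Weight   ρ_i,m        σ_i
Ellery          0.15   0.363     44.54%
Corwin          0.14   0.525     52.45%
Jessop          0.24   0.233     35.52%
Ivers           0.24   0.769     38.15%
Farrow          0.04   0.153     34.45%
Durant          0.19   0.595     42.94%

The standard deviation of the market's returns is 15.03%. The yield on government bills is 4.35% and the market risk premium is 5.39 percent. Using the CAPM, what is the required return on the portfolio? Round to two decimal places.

11.66%

β_Ellery = 0.363 × 44.54% / 15.03% = 1.0757
β_Corwin = 0.525 × 52.45% / 15.03% = 1.8321
β_Jessop = 0.233 × 35.52% / 15.03% = 0.5506
β_Ivers = 0.769 × 38.15% / 15.03% = 1.9519
β_Farrow = 0.153 × 34.45% / 15.03% = 0.3507
β_Durant = 0.595 × 42.94% / 15.03% = 1.6999
β_P = Σ w_i β_i = 0.15×1.0757 + 0.14×1.8321 + 0.24×0.5506 + 0.24×1.9519 + 0.04×0.3507 + 0.19×1.6999 = 1.3555
E(R_P) = R_f + β_P × MRP = 4.35% + 1.3555 × 5.39% = 11.66%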